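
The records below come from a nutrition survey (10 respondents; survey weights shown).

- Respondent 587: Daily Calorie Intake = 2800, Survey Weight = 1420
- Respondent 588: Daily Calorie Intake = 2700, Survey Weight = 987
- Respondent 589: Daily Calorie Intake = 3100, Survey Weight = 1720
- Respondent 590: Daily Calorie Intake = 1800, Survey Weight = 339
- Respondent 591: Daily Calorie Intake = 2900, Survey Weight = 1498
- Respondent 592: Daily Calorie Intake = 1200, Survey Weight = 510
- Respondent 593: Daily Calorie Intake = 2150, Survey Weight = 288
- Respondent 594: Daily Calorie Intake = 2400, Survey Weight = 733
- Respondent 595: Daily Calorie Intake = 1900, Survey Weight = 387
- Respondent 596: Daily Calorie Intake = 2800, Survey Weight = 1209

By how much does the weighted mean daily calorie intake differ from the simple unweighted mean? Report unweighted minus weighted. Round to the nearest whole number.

-269

Unweighted sum = 2800 + 2700 + 3100 + 1800 + 2900 + 1200 + 2150 + 2400 + 1900 + 2800 = 23750
Unweighted mean = 23750 / 10 = 2375
Weighted sum = 2800×1420 + 2700×987 + 3100×1720 + 1800×339 + 2900×1498 + 1200×510 + 2150×288 + 2400×733 + 1900×387 + 2800×1209
  = 3976000 + 2664900 + 5332000 + 610200 + 4344200 + 612000 + 619200 + 1759200 + 735300 + 3385200 = 24038200
Sum of weights = 1420 + 987 + 1720 + 339 + 1498 + 510 + 288 + 733 + 387 + 1209 = 9091
Weighted mean = 24038200 / 9091 = 2644.1756
Difference (unweighted minus weighted) = -269.17556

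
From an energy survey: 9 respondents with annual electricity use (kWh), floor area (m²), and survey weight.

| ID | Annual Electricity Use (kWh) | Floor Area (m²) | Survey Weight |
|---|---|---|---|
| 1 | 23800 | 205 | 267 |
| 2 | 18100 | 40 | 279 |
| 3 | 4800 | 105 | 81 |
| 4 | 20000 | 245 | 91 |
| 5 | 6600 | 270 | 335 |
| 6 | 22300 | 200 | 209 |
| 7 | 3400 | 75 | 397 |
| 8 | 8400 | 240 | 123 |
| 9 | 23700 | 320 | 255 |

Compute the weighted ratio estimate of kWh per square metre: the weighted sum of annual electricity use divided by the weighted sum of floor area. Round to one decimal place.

Σ wᵢ·y = 23800×267 + 18100×279 + 4800×81 + 20000×91 + 6600×335 + 22300×209 + 3400×397 + 8400×123 + 23700×255
  = 28911500
Σ wᵢ·x = 205×267 + 40×279 + 105×81 + 245×91 + 270×335 + 200×209 + 75×397 + 240×123 + 320×255
  = 369840
Ratio = 28911500 / 369840 = 78.172994

78.2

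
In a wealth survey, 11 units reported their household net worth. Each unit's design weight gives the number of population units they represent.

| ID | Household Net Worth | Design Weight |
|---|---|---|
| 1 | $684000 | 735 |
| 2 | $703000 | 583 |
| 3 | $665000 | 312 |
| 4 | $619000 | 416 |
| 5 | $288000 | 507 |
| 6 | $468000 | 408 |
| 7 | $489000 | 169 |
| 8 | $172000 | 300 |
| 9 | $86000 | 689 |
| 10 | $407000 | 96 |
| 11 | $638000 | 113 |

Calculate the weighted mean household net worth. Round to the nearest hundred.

Weighted sum = 684000×735 + 703000×583 + 665000×312 + 619000×416 + 288000×507 + 468000×408 + 489000×169 + 172000×300 + 86000×689 + 407000×96 + 638000×113
  = 502740000 + 409849000 + 207480000 + 257504000 + 146016000 + 190944000 + 82641000 + 51600000 + 59254000 + 39072000 + 72094000 = 2019194000
Sum of weights = 735 + 583 + 312 + 416 + 507 + 408 + 169 + 300 + 689 + 96 + 113 = 4328
Weighted mean = 2019194000 / 4328 = 466542.05

466500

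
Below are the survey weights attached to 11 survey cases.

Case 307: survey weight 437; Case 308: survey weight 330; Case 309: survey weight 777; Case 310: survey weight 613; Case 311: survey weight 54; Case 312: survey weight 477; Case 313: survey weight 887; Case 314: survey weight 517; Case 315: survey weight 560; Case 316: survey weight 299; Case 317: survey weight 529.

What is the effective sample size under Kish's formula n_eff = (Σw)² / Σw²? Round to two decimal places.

9.25

Σ wᵢ = 437 + 330 + 777 + 613 + 54 + 477 + 887 + 517 + 560 + 299 + 529 = 5480
Σ wᵢ² = 3246712
n_eff = 5480² / 3246712 = 30030400 / 3246712 = 9.2494807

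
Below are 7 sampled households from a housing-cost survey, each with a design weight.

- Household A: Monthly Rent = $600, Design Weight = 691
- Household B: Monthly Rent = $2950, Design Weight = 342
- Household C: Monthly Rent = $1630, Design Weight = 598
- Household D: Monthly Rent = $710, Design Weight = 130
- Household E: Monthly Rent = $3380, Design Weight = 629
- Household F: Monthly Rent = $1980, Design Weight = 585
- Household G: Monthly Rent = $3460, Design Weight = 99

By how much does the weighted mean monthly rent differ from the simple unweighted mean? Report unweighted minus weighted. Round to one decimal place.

111.4

Unweighted sum = 600 + 2950 + 1630 + 710 + 3380 + 1980 + 3460 = 14710
Unweighted mean = 14710 / 7 = 2101.4286
Weighted sum = 6117400
Sum of weights = 691 + 342 + 598 + 130 + 629 + 585 + 99 = 3074
Weighted mean = 6117400 / 3074 = 1990.0455
Difference (unweighted minus weighted) = 111.38303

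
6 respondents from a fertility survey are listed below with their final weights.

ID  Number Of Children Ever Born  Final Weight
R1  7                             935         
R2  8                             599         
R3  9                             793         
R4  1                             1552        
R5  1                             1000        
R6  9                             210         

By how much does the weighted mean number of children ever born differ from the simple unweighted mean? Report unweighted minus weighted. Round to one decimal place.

Unweighted sum = 7 + 8 + 9 + 1 + 1 + 9 = 35
Unweighted mean = 35 / 6 = 5.8333333
Weighted sum = 7×935 + 8×599 + 9×793 + 1×1552 + 1×1000 + 9×210
  = 6545 + 4792 + 7137 + 1552 + 1000 + 1890 = 22916
Sum of weights = 935 + 599 + 793 + 1552 + 1000 + 210 = 5089
Weighted mean = 22916 / 5089 = 4.5030458
Difference (unweighted minus weighted) = 1.3302875

1.3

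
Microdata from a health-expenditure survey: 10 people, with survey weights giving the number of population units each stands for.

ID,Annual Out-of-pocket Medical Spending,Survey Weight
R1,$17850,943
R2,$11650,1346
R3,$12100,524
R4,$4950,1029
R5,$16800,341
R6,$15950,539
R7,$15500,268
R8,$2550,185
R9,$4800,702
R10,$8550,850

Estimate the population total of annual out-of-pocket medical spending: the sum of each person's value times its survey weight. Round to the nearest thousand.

73536000

Weighted total = 17850×943 + 11650×1346 + 12100×524 + 4950×1029 + 16800×341 + 15950×539 + 15500×268 + 2550×185 + 4800×702 + 8550×850
  = 16832550 + 15680900 + 6340400 + 5093550 + 5728800 + 8597050 + 4154000 + 471750 + 3369600 + 7267500 = 73536100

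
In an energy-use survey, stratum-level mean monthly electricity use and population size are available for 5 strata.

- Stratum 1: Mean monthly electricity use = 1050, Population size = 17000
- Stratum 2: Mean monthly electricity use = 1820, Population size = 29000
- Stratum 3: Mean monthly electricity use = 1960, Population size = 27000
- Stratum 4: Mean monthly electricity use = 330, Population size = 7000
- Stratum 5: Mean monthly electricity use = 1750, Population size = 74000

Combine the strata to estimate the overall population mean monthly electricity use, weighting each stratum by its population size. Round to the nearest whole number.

1658

Σ Nₕ·x̄ₕ = 1050×17000 + 1820×29000 + 1960×27000 + 330×7000 + 1750×74000
  = 17850000 + 52780000 + 52920000 + 2310000 + 129500000 = 255360000
Σ Nₕ = 154000
Overall mean = 255360000 / 154000 = 1658.1818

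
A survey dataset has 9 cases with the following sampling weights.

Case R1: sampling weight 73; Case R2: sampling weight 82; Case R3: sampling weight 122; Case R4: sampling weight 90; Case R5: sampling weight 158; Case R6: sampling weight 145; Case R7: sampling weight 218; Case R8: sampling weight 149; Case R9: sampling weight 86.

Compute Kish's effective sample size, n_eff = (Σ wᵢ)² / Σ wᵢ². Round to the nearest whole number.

8

Σ wᵢ = 73 + 82 + 122 + 90 + 158 + 145 + 218 + 149 + 86 = 1123
Σ wᵢ² = 5329 + 6724 + 14884 + 8100 + 24964 + 21025 + 47524 + 22201 + 7396 = 158147
n_eff = 1123² / 158147 = 1261129 / 158147 = 7.9744099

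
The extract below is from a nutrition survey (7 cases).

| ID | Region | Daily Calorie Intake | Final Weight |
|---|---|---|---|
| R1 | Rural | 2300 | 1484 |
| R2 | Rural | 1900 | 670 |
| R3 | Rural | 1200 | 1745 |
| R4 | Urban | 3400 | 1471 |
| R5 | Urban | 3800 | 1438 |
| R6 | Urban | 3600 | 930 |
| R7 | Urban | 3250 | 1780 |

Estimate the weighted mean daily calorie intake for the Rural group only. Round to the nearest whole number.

Rural rows: R1, R2, R3
Weighted sum = 6780200
Sum of weights = 1484 + 670 + 1745 = 3899
Weighted mean = 6780200 / 3899 = 1738.9587

1739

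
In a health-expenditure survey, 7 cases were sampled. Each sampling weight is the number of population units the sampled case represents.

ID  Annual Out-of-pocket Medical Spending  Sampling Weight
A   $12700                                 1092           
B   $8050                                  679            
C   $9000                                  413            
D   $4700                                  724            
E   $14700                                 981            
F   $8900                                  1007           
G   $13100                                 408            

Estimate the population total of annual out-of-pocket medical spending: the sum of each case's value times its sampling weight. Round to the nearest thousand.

Weighted total = 12700×1092 + 8050×679 + 9000×413 + 4700×724 + 14700×981 + 8900×1007 + 13100×408
  = 55181950

55182000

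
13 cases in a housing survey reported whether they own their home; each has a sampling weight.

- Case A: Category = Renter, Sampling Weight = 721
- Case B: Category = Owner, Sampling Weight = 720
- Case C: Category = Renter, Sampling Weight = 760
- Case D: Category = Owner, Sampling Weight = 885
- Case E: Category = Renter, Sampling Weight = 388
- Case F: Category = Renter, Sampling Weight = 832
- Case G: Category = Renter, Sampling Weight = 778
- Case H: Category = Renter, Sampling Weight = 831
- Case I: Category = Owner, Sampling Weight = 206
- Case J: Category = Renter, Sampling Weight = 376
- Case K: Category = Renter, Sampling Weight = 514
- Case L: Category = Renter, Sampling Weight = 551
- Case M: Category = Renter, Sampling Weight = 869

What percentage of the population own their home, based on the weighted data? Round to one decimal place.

Sum of weights for 'Owner' = 720 + 885 + 206 = 1811
Total weight = 8431
Weighted proportion = 1811 / 8431 = 0.21480251 → 21.480251%

21.5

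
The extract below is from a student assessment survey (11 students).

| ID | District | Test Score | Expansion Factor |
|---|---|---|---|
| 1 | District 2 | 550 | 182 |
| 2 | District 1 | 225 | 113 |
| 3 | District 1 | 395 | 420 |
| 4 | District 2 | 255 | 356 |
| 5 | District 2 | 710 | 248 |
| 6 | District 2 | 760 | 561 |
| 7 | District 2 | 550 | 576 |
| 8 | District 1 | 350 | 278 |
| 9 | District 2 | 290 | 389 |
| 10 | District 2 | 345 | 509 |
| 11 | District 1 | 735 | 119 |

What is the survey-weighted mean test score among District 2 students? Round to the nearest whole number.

District 2 rows: 1, 4, 5, 6, 7, 9, 10
Weighted sum = 550×182 + 255×356 + 710×248 + 760×561 + 550×576 + 290×389 + 345×509
  = 1398535
Sum of weights = 182 + 356 + 248 + 561 + 576 + 389 + 509 = 2821
Weighted mean = 1398535 / 2821 = 495.7586

496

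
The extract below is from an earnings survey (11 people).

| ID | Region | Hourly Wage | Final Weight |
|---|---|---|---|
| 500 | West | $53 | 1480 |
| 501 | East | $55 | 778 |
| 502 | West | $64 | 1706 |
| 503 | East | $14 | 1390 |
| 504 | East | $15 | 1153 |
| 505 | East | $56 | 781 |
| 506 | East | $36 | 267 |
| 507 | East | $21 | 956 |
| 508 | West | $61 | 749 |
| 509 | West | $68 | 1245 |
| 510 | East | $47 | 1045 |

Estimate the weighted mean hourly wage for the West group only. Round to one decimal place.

61.4

West rows: 500, 502, 508, 509
Weighted sum = 53×1480 + 64×1706 + 61×749 + 68×1245
  = 78440 + 109184 + 45689 + 84660 = 317973
Sum of weights = 1480 + 1706 + 749 + 1245 = 5180
Weighted mean = 317973 / 5180 = 61.384749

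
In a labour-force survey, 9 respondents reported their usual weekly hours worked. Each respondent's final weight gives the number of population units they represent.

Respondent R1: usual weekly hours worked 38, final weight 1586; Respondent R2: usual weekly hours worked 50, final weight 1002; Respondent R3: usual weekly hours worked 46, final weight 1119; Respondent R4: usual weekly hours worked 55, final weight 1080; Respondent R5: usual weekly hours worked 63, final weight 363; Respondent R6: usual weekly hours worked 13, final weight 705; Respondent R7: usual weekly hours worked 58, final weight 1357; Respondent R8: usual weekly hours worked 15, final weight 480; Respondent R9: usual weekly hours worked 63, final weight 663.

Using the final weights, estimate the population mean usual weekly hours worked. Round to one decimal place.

45.6

Weighted sum = 38×1586 + 50×1002 + 46×1119 + 55×1080 + 63×363 + 13×705 + 58×1357 + 15×480 + 63×663
  = 60268 + 50100 + 51474 + 59400 + 22869 + 9165 + 78706 + 7200 + 41769 = 380951
Sum of weights = 1586 + 1002 + 1119 + 1080 + 363 + 705 + 1357 + 480 + 663 = 8355
Weighted mean = 380951 / 8355 = 45.595572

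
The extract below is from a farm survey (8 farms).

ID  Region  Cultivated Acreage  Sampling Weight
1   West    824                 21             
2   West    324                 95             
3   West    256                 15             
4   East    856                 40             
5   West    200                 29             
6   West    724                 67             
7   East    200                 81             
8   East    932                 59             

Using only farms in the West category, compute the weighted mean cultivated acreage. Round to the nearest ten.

West rows: 1, 2, 3, 5, 6
Weighted sum = 824×21 + 324×95 + 256×15 + 200×29 + 724×67
  = 106232
Sum of weights = 21 + 95 + 15 + 29 + 67 = 227
Weighted mean = 106232 / 227 = 467.98238

470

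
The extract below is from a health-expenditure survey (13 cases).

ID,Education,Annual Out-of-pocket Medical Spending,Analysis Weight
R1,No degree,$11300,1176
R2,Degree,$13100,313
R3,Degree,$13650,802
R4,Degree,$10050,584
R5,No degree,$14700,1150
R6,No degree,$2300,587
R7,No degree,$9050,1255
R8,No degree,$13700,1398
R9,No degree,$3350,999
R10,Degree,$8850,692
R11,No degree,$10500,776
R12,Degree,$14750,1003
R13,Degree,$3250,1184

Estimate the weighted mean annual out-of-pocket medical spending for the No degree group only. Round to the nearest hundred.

10000

No degree rows: R1, R5, R6, R7, R8, R9, R11
Weighted sum = 11300×1176 + 14700×1150 + 2300×587 + 9050×1255 + 13700×1398 + 3350×999 + 10500×776
  = 13288800 + 16905000 + 1350100 + 11357750 + 19152600 + 3346650 + 8148000 = 73548900
Sum of weights = 1176 + 1150 + 587 + 1255 + 1398 + 999 + 776 = 7341
Weighted mean = 73548900 / 7341 = 10018.921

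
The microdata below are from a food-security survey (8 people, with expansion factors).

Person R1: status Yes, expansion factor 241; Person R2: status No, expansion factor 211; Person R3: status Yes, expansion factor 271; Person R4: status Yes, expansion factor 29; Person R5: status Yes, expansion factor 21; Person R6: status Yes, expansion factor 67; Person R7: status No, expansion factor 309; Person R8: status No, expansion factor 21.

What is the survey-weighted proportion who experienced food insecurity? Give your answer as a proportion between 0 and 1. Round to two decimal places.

Sum of weights for 'Yes' = 241 + 271 + 29 + 21 + 67 = 629
Total weight = 241 + 211 + 271 + 29 + 21 + 67 + 309 + 21 = 1170
Weighted proportion = 629 / 1170 = 0.53760684

0.54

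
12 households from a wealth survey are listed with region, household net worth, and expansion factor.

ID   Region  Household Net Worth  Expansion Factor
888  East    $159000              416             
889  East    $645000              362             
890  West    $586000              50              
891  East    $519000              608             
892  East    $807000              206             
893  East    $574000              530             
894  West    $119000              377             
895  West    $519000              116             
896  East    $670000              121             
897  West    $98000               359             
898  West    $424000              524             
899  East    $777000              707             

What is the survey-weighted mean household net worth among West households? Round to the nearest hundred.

274700

West rows: 890, 894, 895, 897, 898
Weighted sum = 586000×50 + 119000×377 + 519000×116 + 98000×359 + 424000×524
  = 29300000 + 44863000 + 60204000 + 35182000 + 222176000 = 391725000
Sum of weights = 50 + 377 + 116 + 359 + 524 = 1426
Weighted mean = 391725000 / 1426 = 274701.96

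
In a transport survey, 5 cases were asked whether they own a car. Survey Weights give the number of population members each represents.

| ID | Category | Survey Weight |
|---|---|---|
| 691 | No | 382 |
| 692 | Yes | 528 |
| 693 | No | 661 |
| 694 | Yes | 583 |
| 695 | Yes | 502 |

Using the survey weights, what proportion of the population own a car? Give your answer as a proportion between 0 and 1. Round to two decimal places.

Sum of weights for 'Yes' = 528 + 583 + 502 = 1613
Total weight = 382 + 528 + 661 + 583 + 502 = 2656
Weighted proportion = 1613 / 2656 = 0.60730422

0.61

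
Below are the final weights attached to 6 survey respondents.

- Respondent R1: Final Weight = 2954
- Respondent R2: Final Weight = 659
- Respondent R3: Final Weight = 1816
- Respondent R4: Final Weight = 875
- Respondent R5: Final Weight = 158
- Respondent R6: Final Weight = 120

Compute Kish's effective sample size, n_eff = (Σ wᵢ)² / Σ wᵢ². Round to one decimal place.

Σ wᵢ = 2954 + 659 + 1816 + 875 + 158 + 120 = 6582
Σ wᵢ² = 8726116 + 434281 + 3297856 + 765625 + 24964 + 14400 = 13263242
n_eff = 6582² / 13263242 = 43322724 / 13263242 = 3.2663751

3.3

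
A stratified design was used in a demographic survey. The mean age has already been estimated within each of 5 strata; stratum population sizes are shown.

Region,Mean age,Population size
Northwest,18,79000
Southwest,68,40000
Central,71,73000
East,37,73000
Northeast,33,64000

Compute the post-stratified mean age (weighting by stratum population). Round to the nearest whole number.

Σ Nₕ·x̄ₕ = 18×79000 + 68×40000 + 71×73000 + 37×73000 + 33×64000
  = 1422000 + 2720000 + 5183000 + 2701000 + 2112000 = 14138000
Σ Nₕ = 79000 + 40000 + 73000 + 73000 + 64000 = 329000
Overall mean = 14138000 / 329000 = 42.972644

43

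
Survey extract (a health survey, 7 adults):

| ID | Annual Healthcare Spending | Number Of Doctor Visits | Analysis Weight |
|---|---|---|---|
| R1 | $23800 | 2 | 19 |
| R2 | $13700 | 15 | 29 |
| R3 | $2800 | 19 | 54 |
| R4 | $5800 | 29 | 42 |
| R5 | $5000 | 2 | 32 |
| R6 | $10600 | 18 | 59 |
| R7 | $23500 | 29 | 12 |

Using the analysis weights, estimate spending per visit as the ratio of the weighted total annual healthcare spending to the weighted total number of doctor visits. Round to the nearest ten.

Σ wᵢ·y = 23800×19 + 13700×29 + 2800×54 + 5800×42 + 5000×32 + 10600×59 + 23500×12
  = 2311700
Σ wᵢ·x = 2×19 + 15×29 + 19×54 + 29×42 + 2×32 + 18×59 + 29×12
  = 38 + 435 + 1026 + 1218 + 64 + 1062 + 348 = 4191
Ratio = 2311700 / 4191 = 551.58673

550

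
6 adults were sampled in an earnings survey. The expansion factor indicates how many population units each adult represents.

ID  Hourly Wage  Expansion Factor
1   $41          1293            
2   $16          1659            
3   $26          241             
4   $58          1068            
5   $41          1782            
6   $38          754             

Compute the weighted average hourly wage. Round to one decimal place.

36.7

Weighted sum = 41×1293 + 16×1659 + 26×241 + 58×1068 + 41×1782 + 38×754
  = 53013 + 26544 + 6266 + 61944 + 73062 + 28652 = 249481
Sum of weights = 1293 + 1659 + 241 + 1068 + 1782 + 754 = 6797
Weighted mean = 249481 / 6797 = 36.704576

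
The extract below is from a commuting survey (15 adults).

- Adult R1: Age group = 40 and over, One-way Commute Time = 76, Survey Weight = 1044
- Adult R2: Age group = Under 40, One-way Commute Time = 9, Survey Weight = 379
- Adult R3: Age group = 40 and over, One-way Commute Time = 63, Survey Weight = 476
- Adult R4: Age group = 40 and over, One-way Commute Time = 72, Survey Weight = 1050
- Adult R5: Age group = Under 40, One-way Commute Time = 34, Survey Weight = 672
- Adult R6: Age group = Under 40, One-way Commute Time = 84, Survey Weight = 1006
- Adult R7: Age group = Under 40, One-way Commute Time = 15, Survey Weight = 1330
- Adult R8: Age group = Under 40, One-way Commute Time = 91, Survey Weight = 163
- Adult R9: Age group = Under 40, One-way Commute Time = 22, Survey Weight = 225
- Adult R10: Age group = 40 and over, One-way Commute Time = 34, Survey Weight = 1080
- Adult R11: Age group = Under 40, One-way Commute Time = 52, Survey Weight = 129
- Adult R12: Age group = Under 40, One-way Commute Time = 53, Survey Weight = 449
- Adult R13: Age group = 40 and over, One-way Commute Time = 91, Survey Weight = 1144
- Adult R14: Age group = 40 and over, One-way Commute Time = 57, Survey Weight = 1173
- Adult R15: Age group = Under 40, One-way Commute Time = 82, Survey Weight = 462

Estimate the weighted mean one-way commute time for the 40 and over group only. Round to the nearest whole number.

66

40 and over rows: R1, R3, R4, R10, R13, R14
Weighted sum = 76×1044 + 63×476 + 72×1050 + 34×1080 + 91×1144 + 57×1173
  = 79344 + 29988 + 75600 + 36720 + 104104 + 66861 = 392617
Sum of weights = 5967
Weighted mean = 392617 / 5967 = 65.798056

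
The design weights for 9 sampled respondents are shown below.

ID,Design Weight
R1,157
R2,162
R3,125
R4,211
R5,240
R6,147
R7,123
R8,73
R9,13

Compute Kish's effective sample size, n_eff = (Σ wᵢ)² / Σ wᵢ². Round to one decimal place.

Σ wᵢ = 157 + 162 + 125 + 211 + 240 + 147 + 123 + 73 + 13 = 1251
Σ wᵢ² = 24649 + 26244 + 15625 + 44521 + 57600 + 21609 + 15129 + 5329 + 169 = 210875
n_eff = 1251² / 210875 = 1565001 / 210875 = 7.421463

7.4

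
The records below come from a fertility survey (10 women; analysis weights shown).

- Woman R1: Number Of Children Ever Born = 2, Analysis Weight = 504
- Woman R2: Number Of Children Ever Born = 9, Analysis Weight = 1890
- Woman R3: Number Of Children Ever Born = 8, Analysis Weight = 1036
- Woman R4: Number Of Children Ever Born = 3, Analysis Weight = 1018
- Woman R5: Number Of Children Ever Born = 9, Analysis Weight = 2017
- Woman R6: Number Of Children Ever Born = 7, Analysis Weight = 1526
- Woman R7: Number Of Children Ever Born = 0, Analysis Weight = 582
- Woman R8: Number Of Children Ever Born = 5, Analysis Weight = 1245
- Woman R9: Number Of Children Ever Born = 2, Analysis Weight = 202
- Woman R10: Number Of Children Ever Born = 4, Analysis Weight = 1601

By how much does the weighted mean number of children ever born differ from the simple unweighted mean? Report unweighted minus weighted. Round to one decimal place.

Unweighted sum = 2 + 9 + 8 + 3 + 9 + 7 + 0 + 5 + 2 + 4 = 49
Unweighted mean = 49 / 10 = 4.9
Weighted sum = 2×504 + 9×1890 + 8×1036 + 3×1018 + 9×2017 + 7×1526 + 0×582 + 5×1245 + 2×202 + 4×1601
  = 71228
Sum of weights = 11621
Weighted mean = 71228 / 11621 = 6.1292488
Difference (unweighted minus weighted) = -1.2292488

-1.2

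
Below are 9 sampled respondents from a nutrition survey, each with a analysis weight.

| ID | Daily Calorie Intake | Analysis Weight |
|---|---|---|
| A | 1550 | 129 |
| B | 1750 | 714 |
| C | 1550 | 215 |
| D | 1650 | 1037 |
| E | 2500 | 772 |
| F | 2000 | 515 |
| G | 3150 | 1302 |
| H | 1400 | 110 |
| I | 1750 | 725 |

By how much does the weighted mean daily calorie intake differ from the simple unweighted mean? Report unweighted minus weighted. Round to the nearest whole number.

-248

Unweighted sum = 1550 + 1750 + 1550 + 1650 + 2500 + 2000 + 3150 + 1400 + 1750 = 17300
Unweighted mean = 17300 / 9 = 1922.2222
Weighted sum = 1550×129 + 1750×714 + 1550×215 + 1650×1037 + 2500×772 + 2000×515 + 3150×1302 + 1400×110 + 1750×725
  = 199950 + 1249500 + 333250 + 1711050 + 1930000 + 1030000 + 4101300 + 154000 + 1268750 = 11977800
Sum of weights = 129 + 714 + 215 + 1037 + 772 + 515 + 1302 + 110 + 725 = 5519
Weighted mean = 11977800 / 5519 = 2170.2845
Difference (unweighted minus weighted) = -248.06225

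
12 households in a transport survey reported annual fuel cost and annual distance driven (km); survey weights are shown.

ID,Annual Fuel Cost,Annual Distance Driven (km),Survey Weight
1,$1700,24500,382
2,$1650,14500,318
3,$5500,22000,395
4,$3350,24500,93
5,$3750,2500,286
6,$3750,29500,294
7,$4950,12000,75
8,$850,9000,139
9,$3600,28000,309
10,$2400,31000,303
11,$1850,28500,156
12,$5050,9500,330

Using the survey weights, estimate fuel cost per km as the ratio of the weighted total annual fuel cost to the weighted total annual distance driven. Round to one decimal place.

0.2

Σ wᵢ·y = 10117250
Σ wᵢ·x = 24500×382 + 14500×318 + 22000×395 + 24500×93 + 2500×286 + 29500×294 + 12000×75 + 9000×139 + 28000×309 + 31000×303 + 28500×156 + 9500×330
  = 9359000 + 4611000 + 8690000 + 2278500 + 715000 + 8673000 + 900000 + 1251000 + 8652000 + 9393000 + 4446000 + 3135000 = 62103500
Ratio = 10117250 / 62103500 = 0.1629095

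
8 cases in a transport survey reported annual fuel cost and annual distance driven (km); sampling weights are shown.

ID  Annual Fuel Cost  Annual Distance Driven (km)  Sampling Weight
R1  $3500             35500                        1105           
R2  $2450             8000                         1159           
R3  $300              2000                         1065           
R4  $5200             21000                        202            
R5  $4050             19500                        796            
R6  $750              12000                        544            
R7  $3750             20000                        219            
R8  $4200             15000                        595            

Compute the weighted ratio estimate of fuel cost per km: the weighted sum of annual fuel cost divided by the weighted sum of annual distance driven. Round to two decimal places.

0.17

Σ wᵢ·y = 3500×1105 + 2450×1159 + 300×1065 + 5200×202 + 4050×796 + 750×544 + 3750×219 + 4200×595
  = 15029000
Σ wᵢ·x = 35500×1105 + 8000×1159 + 2000×1065 + 21000×202 + 19500×796 + 12000×544 + 20000×219 + 15000×595
  = 90226500
Ratio = 15029000 / 90226500 = 0.16656969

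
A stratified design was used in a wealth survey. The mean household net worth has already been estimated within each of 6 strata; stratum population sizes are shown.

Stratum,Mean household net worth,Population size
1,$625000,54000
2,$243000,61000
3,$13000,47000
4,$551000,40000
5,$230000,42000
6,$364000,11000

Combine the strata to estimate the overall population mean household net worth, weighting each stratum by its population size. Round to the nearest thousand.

333000

Σ Nₕ·x̄ₕ = 625000×54000 + 243000×61000 + 13000×47000 + 551000×40000 + 230000×42000 + 364000×11000
  = 33750000000 + 14823000000 + 611000000 + 22040000000 + 9660000000 + 4004000000 = 84888000000
Σ Nₕ = 54000 + 61000 + 47000 + 40000 + 42000 + 11000 = 255000
Overall mean = 84888000000 / 255000 = 332894.12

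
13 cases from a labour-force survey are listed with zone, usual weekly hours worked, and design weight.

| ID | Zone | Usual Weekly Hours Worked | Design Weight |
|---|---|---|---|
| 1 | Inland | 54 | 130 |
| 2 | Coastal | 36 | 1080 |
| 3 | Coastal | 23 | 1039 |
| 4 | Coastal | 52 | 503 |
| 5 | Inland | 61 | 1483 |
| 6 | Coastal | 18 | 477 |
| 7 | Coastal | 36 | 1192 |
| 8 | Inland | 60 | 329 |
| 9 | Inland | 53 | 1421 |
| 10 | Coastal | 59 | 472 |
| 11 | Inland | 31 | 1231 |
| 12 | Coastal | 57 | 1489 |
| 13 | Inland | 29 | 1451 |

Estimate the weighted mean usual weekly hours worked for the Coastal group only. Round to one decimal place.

40.5

Coastal rows: 2, 3, 4, 6, 7, 10, 12
Weighted sum = 36×1080 + 23×1039 + 52×503 + 18×477 + 36×1192 + 59×472 + 57×1489
  = 38880 + 23897 + 26156 + 8586 + 42912 + 27848 + 84873 = 253152
Sum of weights = 1080 + 1039 + 503 + 477 + 1192 + 472 + 1489 = 6252
Weighted mean = 253152 / 6252 = 40.491363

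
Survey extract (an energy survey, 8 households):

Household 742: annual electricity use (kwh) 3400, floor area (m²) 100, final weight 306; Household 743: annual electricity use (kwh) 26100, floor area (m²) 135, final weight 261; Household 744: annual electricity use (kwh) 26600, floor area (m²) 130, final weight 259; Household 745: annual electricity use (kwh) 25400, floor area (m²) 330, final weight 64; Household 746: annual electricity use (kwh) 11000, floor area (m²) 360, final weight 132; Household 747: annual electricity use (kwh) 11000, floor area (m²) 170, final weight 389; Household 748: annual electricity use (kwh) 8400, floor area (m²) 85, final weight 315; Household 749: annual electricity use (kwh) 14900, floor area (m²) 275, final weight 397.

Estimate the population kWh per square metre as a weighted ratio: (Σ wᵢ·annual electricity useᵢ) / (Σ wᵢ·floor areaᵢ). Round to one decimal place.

Σ wᵢ·y = 30659800
Σ wᵢ·x = 100×306 + 135×261 + 130×259 + 330×64 + 360×132 + 170×389 + 85×315 + 275×397
  = 30600 + 35235 + 33670 + 21120 + 47520 + 66130 + 26775 + 109175 = 370225
Ratio = 30659800 / 370225 = 82.813964

82.8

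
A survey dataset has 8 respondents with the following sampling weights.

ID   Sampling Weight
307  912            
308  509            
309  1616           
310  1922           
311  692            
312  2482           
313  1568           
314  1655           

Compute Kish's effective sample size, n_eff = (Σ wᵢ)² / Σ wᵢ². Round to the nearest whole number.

Σ wᵢ = 912 + 509 + 1616 + 1922 + 692 + 2482 + 1568 + 1655 = 11356
Σ wᵢ² = 831744 + 259081 + 2611456 + 3694084 + 478864 + 6160324 + 2458624 + 2739025 = 19233202
n_eff = 11356² / 19233202 = 128958736 / 19233202 = 6.7050061

7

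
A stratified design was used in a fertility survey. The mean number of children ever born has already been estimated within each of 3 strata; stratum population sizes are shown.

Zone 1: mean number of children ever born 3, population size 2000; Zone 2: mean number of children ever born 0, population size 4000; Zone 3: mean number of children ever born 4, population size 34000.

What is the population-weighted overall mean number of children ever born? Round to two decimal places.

3.55

Σ Nₕ·x̄ₕ = 3×2000 + 0×4000 + 4×34000
  = 142000
Σ Nₕ = 2000 + 4000 + 34000 = 40000
Overall mean = 142000 / 40000 = 3.55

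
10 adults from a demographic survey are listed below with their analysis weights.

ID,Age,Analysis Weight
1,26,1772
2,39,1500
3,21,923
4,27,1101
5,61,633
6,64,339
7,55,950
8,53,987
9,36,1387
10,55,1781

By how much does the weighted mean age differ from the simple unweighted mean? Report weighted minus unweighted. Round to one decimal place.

-2.7

Unweighted sum = 26 + 39 + 21 + 27 + 61 + 64 + 55 + 53 + 36 + 55 = 437
Unweighted mean = 437 / 10 = 43.7
Weighted sum = 26×1772 + 39×1500 + 21×923 + 27×1101 + 61×633 + 64×339 + 55×950 + 53×987 + 36×1387 + 55×1781
  = 46072 + 58500 + 19383 + 29727 + 38613 + 21696 + 52250 + 52311 + 49932 + 97955 = 466439
Sum of weights = 1772 + 1500 + 923 + 1101 + 633 + 339 + 950 + 987 + 1387 + 1781 = 11373
Weighted mean = 466439 / 11373 = 41.012837
Difference (weighted minus unweighted) = -2.6871626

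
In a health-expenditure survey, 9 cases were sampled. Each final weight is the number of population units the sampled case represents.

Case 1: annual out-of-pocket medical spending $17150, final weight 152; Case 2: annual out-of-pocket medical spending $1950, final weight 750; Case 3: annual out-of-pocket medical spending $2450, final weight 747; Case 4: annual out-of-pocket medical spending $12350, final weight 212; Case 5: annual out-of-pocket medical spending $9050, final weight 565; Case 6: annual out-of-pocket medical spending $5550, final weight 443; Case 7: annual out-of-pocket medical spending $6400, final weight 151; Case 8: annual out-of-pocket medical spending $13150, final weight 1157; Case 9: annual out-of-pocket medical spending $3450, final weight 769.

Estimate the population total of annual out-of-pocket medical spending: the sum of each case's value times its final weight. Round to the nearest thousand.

34924000

Weighted total = 17150×152 + 1950×750 + 2450×747 + 12350×212 + 9050×565 + 5550×443 + 6400×151 + 13150×1157 + 3450×769
  = 34923550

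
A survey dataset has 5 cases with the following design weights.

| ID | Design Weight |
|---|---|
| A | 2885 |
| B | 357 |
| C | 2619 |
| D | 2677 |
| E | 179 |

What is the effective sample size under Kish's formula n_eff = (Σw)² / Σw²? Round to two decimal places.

3.38

Σ wᵢ = 2885 + 357 + 2619 + 2677 + 179 = 8717
Σ wᵢ² = 8323225 + 127449 + 6859161 + 7166329 + 32041 = 22508205
n_eff = 8717² / 22508205 = 75986089 / 22508205 = 3.3759284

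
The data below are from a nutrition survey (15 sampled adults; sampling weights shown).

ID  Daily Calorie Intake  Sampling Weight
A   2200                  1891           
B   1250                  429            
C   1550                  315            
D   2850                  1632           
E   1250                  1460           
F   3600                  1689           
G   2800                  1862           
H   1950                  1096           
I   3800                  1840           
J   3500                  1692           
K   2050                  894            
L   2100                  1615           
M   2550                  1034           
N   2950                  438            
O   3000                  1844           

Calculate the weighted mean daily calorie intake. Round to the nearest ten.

Weighted sum = 52691100
Sum of weights = 19731
Weighted mean = 52691100 / 19731 = 2670.4729

2670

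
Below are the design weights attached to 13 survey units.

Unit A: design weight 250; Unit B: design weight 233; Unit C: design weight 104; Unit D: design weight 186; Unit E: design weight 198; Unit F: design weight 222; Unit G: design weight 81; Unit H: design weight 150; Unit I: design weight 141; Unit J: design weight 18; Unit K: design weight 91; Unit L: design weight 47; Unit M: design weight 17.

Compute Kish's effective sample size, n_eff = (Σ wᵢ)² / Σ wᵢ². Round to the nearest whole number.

10

Σ wᵢ = 1738
Σ wᵢ² = 310734
n_eff = 1738² / 310734 = 3020644 / 310734 = 9.7209961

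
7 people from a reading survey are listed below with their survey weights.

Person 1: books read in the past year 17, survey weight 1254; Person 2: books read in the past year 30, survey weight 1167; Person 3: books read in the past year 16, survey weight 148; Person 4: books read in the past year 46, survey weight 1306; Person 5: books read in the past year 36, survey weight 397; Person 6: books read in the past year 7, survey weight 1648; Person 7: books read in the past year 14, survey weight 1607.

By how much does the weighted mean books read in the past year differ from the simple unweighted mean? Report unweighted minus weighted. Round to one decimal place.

Unweighted sum = 17 + 30 + 16 + 46 + 36 + 7 + 14 = 166
Unweighted mean = 166 / 7 = 23.714286
Weighted sum = 17×1254 + 30×1167 + 16×148 + 46×1306 + 36×397 + 7×1648 + 14×1607
  = 21318 + 35010 + 2368 + 60076 + 14292 + 11536 + 22498 = 167098
Sum of weights = 1254 + 1167 + 148 + 1306 + 397 + 1648 + 1607 = 7527
Weighted mean = 167098 / 7527 = 22.199814
Difference (unweighted minus weighted) = 1.5144717

1.5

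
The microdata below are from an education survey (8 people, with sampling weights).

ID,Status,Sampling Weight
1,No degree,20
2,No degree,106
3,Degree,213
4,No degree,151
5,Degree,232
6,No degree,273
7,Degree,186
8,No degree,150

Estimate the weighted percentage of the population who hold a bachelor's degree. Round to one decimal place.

47.4

Sum of weights for 'Degree' = 213 + 232 + 186 = 631
Total weight = 20 + 106 + 213 + 151 + 232 + 273 + 186 + 150 = 1331
Weighted proportion = 631 / 1331 = 0.47407964 → 47.407964%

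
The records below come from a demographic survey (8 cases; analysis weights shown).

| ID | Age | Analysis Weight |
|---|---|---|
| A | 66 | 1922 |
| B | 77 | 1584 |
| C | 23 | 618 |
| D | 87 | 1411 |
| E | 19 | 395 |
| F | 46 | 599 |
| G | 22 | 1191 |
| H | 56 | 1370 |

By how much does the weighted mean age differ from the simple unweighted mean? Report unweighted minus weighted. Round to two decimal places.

Unweighted sum = 396
Unweighted mean = 396 / 8 = 49.5
Weighted sum = 66×1922 + 77×1584 + 23×618 + 87×1411 + 19×395 + 46×599 + 22×1191 + 56×1370
  = 523772
Sum of weights = 9090
Weighted mean = 523772 / 9090 = 57.620682
Difference (unweighted minus weighted) = -8.1206821

-8.12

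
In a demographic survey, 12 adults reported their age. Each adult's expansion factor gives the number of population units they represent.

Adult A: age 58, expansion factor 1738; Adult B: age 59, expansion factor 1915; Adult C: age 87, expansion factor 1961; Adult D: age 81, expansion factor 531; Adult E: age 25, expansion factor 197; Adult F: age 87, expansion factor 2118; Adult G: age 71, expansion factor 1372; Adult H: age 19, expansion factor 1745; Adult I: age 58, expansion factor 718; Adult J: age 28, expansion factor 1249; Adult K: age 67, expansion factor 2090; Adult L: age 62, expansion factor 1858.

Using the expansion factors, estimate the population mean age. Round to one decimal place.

Weighted sum = 58×1738 + 59×1915 + 87×1961 + 81×531 + 25×197 + 87×2118 + 71×1372 + 19×1745 + 58×718 + 28×1249 + 67×2090 + 62×1858
  = 1079007
Sum of weights = 1738 + 1915 + 1961 + 531 + 197 + 2118 + 1372 + 1745 + 718 + 1249 + 2090 + 1858 = 17492
Weighted mean = 1079007 / 17492 = 61.685742

61.7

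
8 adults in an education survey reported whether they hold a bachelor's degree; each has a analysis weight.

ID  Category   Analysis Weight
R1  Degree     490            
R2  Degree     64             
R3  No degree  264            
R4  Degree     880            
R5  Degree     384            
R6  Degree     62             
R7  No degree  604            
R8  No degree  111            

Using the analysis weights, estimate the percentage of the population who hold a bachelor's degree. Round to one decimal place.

65.8

Sum of weights for 'Degree' = 490 + 64 + 880 + 384 + 62 = 1880
Total weight = 490 + 64 + 264 + 880 + 384 + 62 + 604 + 111 = 2859
Weighted proportion = 1880 / 2859 = 0.65757258 → 65.757258%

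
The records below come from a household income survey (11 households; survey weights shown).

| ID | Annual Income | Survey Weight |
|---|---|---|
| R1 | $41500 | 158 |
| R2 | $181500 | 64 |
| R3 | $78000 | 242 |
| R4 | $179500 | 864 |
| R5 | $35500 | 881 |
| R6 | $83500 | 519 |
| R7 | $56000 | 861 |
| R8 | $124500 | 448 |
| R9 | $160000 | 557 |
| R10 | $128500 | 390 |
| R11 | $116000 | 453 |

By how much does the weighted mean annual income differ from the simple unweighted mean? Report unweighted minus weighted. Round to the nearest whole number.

Unweighted sum = 41500 + 181500 + 78000 + 179500 + 35500 + 83500 + 56000 + 124500 + 160000 + 128500 + 116000 = 1184500
Unweighted mean = 1184500 / 11 = 107681.82
Weighted sum = 41500×158 + 181500×64 + 78000×242 + 179500×864 + 35500×881 + 83500×519 + 56000×861 + 124500×448 + 160000×557 + 128500×390 + 116000×453
  = 6557000 + 11616000 + 18876000 + 155088000 + 31275500 + 43336500 + 48216000 + 55776000 + 89120000 + 50115000 + 52548000 = 562524000
Sum of weights = 5437
Weighted mean = 562524000 / 5437 = 103462.2
Difference (unweighted minus weighted) = 4219.6148

4220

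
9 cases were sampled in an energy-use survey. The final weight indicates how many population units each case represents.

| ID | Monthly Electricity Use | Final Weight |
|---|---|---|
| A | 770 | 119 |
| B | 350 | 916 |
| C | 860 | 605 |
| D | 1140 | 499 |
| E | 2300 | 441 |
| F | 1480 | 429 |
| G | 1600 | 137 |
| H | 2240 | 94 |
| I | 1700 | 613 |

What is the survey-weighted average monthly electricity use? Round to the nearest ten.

Weighted sum = 770×119 + 350×916 + 860×605 + 1140×499 + 2300×441 + 1480×429 + 1600×137 + 2240×94 + 1700×613
  = 91630 + 320600 + 520300 + 568860 + 1014300 + 634920 + 219200 + 210560 + 1042100 = 4622470
Sum of weights = 119 + 916 + 605 + 499 + 441 + 429 + 137 + 94 + 613 = 3853
Weighted mean = 4622470 / 3853 = 1199.7067

1200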